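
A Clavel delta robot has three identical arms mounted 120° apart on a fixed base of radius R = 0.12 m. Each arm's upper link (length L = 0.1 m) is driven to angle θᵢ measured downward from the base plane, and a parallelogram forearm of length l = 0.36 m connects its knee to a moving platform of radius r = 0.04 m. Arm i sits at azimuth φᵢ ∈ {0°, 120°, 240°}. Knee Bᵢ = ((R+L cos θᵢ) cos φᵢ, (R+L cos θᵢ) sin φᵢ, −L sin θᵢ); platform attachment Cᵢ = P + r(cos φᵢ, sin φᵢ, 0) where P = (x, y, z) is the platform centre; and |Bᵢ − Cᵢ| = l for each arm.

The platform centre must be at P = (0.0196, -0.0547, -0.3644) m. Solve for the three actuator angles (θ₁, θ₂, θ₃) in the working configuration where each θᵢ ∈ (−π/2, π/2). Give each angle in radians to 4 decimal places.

θ₁ = 0.4360, θ₂ = 0.7851, θ₃ = 0.3491

rotate P by −φ1: (0.0196, -0.0547, -0.3644)
  e−x'=0.0604;  (l²−L²−(e−x')²−y'²−z²)/2L = -0.0991
  γ=atan2(-0.3644,0.0604)=-1.4065;  ψ=arccos(-0.2684)=1.8425;  θ1=γ+ψ≈0.4360
rotate P by −φ2: (-0.0572, 0.0104, -0.3644)
  A=0.1372, B=-0.3644, C=(l²−L²−A²−y'²−z²)/(2L)=-0.1606
  √(A²+B²)=0.3894;  θ2 = -1.2108+1.9958 ≈ 0.7851
arm 3 (φ=240.0°): x'=0.0376, y'=0.0443
  A cos θ + B sin θ = C:  0.0424·cos θ + -0.3644·sin θ = -0.0848
  θ3 = atan2(B,A) + arccos(C/0.3669) = 0.3491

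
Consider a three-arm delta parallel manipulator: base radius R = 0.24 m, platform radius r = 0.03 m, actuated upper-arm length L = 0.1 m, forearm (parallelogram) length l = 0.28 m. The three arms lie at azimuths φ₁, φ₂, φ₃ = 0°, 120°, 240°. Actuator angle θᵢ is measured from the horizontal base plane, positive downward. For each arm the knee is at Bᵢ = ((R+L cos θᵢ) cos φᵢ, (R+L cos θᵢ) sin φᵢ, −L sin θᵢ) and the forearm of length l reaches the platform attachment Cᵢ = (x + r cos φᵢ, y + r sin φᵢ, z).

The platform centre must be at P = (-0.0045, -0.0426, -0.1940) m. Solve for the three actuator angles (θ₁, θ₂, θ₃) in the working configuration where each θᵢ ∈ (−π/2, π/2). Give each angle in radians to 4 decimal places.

φ1=0.0° → target in arm frame (-0.0045, -0.0426)
  A=0.2145, B=-0.1940, C=(l²−L²−A²−y'²−z²)/(2L)=-0.0853
  √(A²+B²)=0.2892;  θ1 = -0.7353+1.8702 ≈ 1.1349
φ2=120.0° → target in arm frame (-0.0346, 0.0252)
  e−x'=0.2446;  (l²−L²−(e−x')²−y'²−z²)/2L = -0.1486
  θ2 = atan2(B,A) + arccos(C/0.3122) = 1.3964
arm 3 (φ=240.0°): x'=0.0391, y'=0.0174
  e−x'=0.1709;  (l²−L²−(e−x')²−y'²−z²)/2L = 0.0063
  θ3 = atan2(B,A) + arccos(C/0.2585) = 0.6975

θ₁ = 1.1349, θ₂ = 1.3964, θ₃ = 0.6975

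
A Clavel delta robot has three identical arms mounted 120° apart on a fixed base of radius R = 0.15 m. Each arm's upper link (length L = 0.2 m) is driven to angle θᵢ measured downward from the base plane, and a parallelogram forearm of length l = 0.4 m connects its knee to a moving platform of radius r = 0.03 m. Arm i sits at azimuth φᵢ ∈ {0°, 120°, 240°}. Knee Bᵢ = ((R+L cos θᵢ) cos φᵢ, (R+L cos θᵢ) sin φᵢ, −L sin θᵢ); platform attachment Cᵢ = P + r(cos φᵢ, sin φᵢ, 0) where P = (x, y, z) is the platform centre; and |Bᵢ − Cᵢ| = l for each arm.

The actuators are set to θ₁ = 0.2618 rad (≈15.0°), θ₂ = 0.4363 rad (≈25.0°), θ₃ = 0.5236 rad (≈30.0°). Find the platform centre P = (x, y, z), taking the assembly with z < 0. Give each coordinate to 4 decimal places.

O1 = (0.3132·cos0.0°, 0.3132·sin0.0°, -0.0518) = (0.3132, 0.0000, -0.0518)
φ2=120.0°: virtual centre (-0.1506, 0.2609, -0.0845), radius l
arm 3 at φ=240.0°: e+L cos θ3 = 0.2932;  O3 = (-0.1466, -0.2539, -0.1000)
subtract pairs → two planes through P
[-0.9276 0.5218 -0.0655]·P = -0.0029;  [-0.9196 -0.5078 -0.0965]·P = -0.0048
Cramer: x(z) = 0.0042-0.0879z;  y(z) = 0.0019-0.0308z
sphere 1 gives Az²+Bz+C=0 with A=1.0087, B=0.1578, C=-0.0618;  B²−4AC=0.2743;  roots -0.3378, 0.1814;  negative root z = -0.3378
x = 0.0339, y = 0.0123

(0.0339, 0.0123, -0.3378)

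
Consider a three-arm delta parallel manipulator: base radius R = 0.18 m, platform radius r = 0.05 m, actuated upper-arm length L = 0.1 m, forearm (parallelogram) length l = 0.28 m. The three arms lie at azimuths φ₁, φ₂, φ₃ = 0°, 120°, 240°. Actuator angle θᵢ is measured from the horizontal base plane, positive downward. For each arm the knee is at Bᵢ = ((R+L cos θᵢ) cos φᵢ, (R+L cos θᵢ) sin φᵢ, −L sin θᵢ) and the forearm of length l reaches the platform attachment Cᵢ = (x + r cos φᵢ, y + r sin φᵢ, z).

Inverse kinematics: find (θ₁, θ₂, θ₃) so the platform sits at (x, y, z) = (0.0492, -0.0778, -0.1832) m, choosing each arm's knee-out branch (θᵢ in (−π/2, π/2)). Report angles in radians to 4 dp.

θ₁ = -0.1739, θ₂ = 1.1346, θ₃ = -0.0877

φ1=0.0° → target in arm frame (0.0492, -0.0778)
  e−x'=0.0808;  (l²−L²−(e−x')²−y'²−z²)/2L = 0.1113
  θ1 = atan2(B,A) + arccos(C/0.2002) = -0.1739
φ2=120.0° → target in arm frame (-0.0920, -0.0037)
  A cos θ + B sin θ = C:  0.2220·cos θ + -0.1832·sin θ = -0.0722
  √(A²+B²)=0.2878;  θ2 = -0.6900+1.8245 ≈ 1.1346
φ3=240.0° → target in arm frame (0.0428, 0.0815)
  e−x'=0.0872;  (l²−L²−(e−x')²−y'²−z²)/2L = 0.1029
  θ3 = atan2(B,A) + arccos(C/0.2029) = -0.0877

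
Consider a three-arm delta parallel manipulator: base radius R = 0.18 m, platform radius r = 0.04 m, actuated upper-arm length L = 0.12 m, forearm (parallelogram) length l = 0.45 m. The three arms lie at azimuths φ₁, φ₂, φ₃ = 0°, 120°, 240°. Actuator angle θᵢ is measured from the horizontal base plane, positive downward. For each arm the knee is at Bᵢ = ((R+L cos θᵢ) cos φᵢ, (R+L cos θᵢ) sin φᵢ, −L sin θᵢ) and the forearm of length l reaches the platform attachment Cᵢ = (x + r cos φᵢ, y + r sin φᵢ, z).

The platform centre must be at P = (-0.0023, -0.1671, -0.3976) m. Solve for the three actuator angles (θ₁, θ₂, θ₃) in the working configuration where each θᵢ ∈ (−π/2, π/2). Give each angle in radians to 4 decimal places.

rotate P by −φ1: (-0.0023, -0.1671, -0.3976)
  A cos θ + B sin θ = C:  0.1423·cos θ + -0.3976·sin θ = -0.0757
  γ=atan2(-0.3976,0.1423)=-1.2271;  ψ=arccos(-0.1792)=1.7509;  θ1=γ+ψ≈0.5238
φ2=120.0° → target in arm frame (-0.1436, 0.0855)
  e−x'=0.2836;  (l²−L²−(e−x')²−y'²−z²)/2L = -0.2405
  γ=atan2(-0.3976,0.2836)=-0.9513;  ψ=arccos(-0.4924)=2.0856;  θ2=γ+ψ≈1.1344
rotate P by −φ3: (0.1459, 0.0816, -0.3976)
  e−x'=-0.0059;  (l²−L²−(e−x')²−y'²−z²)/2L = 0.0972
  θ3 = atan2(B,A) + arccos(C/0.3976) = -0.2617

θ₁ = 0.5238, θ₂ = 1.1344, θ₃ = -0.2617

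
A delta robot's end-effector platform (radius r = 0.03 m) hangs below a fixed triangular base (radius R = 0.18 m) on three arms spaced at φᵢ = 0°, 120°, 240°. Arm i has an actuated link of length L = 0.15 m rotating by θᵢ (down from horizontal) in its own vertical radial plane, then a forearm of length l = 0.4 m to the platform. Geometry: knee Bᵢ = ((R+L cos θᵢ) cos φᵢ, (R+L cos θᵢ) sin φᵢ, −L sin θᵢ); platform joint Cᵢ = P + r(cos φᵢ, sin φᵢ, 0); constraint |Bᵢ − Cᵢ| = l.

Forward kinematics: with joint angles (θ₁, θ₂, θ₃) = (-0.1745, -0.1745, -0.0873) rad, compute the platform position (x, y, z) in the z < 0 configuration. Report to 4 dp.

O1 = (0.2977·cos0.0°, 0.2977·sin0.0°, 0.0260) = (0.2977, 0.0000, 0.0260)
φ2=120.0°: virtual centre (-0.1489, 0.2578, 0.0260), radius l
O3 = (0.2994·cos240.0°, 0.2994·sin240.0°, 0.0131) = (-0.1497, -0.2593, 0.0131)
eliminate P² terms by subtracting sphere 1 from 2 and 3
plane₁₂: -0.8932x+0.5157y+0.0000z = 0.0000
det = 0.9247;  x = -0.0003+-0.0145z,  y = -0.0005+-0.0250z
into |P−O₁|² = l²: 1.0008z² + -0.0434z + -0.0705 = 0;  Δ = 0.2842;  z = -0.2446 or 0.2880 → z<0 root = -0.2446
x = 0.0033, y = 0.0056

(0.0033, 0.0056, -0.2446)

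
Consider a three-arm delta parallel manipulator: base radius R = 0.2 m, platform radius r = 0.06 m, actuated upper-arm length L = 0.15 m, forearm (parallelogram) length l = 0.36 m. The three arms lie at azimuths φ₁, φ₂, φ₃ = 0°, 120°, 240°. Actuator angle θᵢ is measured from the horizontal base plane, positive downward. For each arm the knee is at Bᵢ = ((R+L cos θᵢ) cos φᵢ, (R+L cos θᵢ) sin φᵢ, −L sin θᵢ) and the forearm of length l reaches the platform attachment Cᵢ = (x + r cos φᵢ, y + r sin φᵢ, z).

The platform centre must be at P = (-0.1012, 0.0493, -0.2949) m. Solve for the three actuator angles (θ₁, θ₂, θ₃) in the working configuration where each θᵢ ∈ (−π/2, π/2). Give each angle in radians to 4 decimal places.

rotate P by −φ1: (-0.1012, 0.0493, -0.2949)
  A cos θ + B sin θ = C:  0.2412·cos θ + -0.2949·sin θ = -0.1349
  √(A²+B²)=0.3810;  θ1 = -0.8852+1.9328 ≈ 1.0475
φ2=120.0° → target in arm frame (0.0933, 0.0630)
  A cos θ + B sin θ = C:  0.0467·cos θ + -0.2949·sin θ = 0.0466
  θ2 = atan2(B,A) + arccos(C/0.2986) = 0.0003
rotate P by −φ3: (0.0079, -0.1123, -0.2949)
  e−x'=0.1321;  (l²−L²−(e−x')²−y'²−z²)/2L = -0.0331
  θ3 = atan2(B,A) + arccos(C/0.3231) = 0.5237

θ₁ = 1.0475, θ₂ = 0.0003, θ₃ = 0.5237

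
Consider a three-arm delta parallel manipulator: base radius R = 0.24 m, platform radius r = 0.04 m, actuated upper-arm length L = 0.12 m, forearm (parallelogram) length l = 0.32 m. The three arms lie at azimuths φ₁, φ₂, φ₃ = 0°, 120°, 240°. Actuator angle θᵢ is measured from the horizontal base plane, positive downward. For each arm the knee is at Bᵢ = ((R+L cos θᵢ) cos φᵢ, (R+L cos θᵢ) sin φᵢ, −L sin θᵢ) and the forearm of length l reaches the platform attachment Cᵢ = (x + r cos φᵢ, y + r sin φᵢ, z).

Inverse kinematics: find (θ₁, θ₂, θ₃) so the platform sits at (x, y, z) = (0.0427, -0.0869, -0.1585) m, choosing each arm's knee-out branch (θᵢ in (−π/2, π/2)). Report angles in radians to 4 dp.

rotate P by −φ1: (0.0427, -0.0869, -0.1585)
  A cos θ + B sin θ = C:  0.1573·cos θ + -0.1585·sin θ = 0.1274
  √(A²+B²)=0.2233;  θ1 = -0.7892+0.9635 ≈ 0.1743
arm 2 (φ=120.0°): x'=-0.0966, y'=0.0065
  A cos θ + B sin θ = C:  0.2966·cos θ + -0.1585·sin θ = -0.1048
  γ=atan2(-0.1585,0.2966)=-0.4908;  ψ=arccos(-0.3115)=1.8875;  θ2=γ+ψ≈1.3968
φ3=240.0° → target in arm frame (0.0539, 0.0804)
  A cos θ + B sin θ = C:  0.1461·cos θ + -0.1585·sin θ = 0.1461
  θ3 = atan2(B,A) + arccos(C/0.2156) = -0.0001

θ₁ = 0.1743, θ₂ = 1.3968, θ₃ = -0.0001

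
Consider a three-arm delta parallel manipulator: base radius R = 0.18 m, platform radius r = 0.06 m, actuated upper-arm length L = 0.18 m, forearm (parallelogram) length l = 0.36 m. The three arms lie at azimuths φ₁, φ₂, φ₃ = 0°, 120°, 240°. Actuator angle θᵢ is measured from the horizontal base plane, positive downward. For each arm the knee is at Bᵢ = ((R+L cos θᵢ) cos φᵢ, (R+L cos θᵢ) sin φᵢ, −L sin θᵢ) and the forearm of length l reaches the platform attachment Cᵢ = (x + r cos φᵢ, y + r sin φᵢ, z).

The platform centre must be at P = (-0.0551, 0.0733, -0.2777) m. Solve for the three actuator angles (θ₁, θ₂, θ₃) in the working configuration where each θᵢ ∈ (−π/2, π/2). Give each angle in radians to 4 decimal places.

rotate P by −φ1: (-0.0551, 0.0733, -0.2777)
  A cos θ + B sin θ = C:  0.1751·cos θ + -0.2777·sin θ = -0.0443
  θ1 = atan2(B,A) + arccos(C/0.3283) = 0.6979
φ2=120.0° → target in arm frame (0.0910, 0.0111)
  A=0.0290, B=-0.2777, C=(l²−L²−A²−y'²−z²)/(2L)=0.0531
  √(A²+B²)=0.2792;  θ2 = -1.4668+1.3794 ≈ -0.0875
rotate P by −φ3: (-0.0359, -0.0844, -0.2777)
  e−x'=0.1559;  (l²−L²−(e−x')²−y'²−z²)/2L = -0.0315
  θ3 = atan2(B,A) + arccos(C/0.3185) = 0.6108

θ₁ = 0.6979, θ₂ = -0.0875, θ₃ = 0.6108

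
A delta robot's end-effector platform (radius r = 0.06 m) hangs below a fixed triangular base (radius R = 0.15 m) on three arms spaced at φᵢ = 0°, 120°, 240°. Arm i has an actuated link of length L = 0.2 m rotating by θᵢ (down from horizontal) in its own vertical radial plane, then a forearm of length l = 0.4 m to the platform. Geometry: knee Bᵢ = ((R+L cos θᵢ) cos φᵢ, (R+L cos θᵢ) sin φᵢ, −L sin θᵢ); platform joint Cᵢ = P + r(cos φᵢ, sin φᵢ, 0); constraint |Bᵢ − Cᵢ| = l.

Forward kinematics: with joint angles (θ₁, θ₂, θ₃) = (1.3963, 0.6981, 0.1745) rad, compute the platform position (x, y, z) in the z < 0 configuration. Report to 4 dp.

(-0.2176, -0.0776, -0.3887)

arm 1 at φ=0.0°: ρ1 = 0.1247;  O1 = (0.1247, 0.0000, -0.1970)
O2 = (0.2432·cos120.0°, 0.2432·sin120.0°, -0.1286) = (-0.1216, 0.2106, -0.1286)
φ3=240.0°: virtual centre (-0.1435, -0.2485, -0.0347), radius l
|O₂|²−|O₁|² = 0.0213;  |O₃|²−|O₁|² = 0.0292
linear system: -0.4927x+0.4213y = 0.0213−0.1368z; -0.5364x+-0.4970y = 0.0292−0.3245z
det = 0.4708;  x = -0.0486+0.4347z,  y = -0.0063+0.1836z
quadratic in z: (1.2227)z²+(0.2409)z+(-0.0911)=0, √Δ=0.7097 → z ∈ {-0.3887, 0.1917}; z = -0.3887 (taking z<0)
x = -0.2176, y = -0.0776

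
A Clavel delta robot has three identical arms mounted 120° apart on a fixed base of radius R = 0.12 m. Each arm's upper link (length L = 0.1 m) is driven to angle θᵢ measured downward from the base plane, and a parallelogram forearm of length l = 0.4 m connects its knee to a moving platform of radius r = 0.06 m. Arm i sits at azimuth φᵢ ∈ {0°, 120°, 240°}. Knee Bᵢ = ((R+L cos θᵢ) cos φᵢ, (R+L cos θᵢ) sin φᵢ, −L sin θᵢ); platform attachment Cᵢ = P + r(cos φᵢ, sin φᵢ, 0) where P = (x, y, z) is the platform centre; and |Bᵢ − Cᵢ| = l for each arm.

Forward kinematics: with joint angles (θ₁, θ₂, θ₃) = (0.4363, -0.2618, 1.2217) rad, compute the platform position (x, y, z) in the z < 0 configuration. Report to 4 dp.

arm 1 at φ=0.0°: e+L cos θ1 = 0.1506;  O1 = (0.1506, 0.0000, -0.0423)
O2 = (0.1566·cos120.0°, 0.1566·sin120.0°, 0.0259) = (-0.0783, 0.1356, 0.0259)
arm 3 at φ=240.0°: e+L cos θ3 = 0.0942;  O3 = (-0.0471, -0.0816, -0.0940)
|O₂|²−|O₁|² = 0.0007;  |O₃|²−|O₁|² = -0.0068
linear system: -0.4579x+0.2712y = 0.0007−0.1363z; -0.3955x+-0.1632y = -0.0068−-0.1034z
Cramer: x(z) = 0.0095-0.0319z;  y(z) = 0.0186-0.5564z
into |P−O₁|² = l²: 1.3106z² + 0.0728z + -0.1379 = 0;  Δ = 0.7284;  z = -0.3534 or 0.2978 → z<0 root = -0.3534
x = 0.0207, y = 0.2152

(0.0207, 0.2152, -0.3534)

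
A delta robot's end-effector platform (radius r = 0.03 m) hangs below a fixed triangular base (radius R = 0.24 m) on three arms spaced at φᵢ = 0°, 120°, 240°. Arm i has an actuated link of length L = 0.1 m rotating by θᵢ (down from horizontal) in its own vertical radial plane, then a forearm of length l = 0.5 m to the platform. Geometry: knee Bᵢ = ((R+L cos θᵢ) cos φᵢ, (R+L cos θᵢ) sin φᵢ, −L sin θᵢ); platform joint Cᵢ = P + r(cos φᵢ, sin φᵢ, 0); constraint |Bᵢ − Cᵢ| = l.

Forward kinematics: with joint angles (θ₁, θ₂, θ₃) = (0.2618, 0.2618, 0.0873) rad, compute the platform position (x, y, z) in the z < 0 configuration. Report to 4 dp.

φ1=0.0°: virtual centre (0.3066, 0.0000, -0.0259), radius l
φ2=120.0°: virtual centre (-0.1533, 0.2655, -0.0259), radius l
φ3=240.0°: virtual centre (-0.1548, -0.2681, -0.0087), radius l
|O₂|²−|O₁|² = 0.0000;  |O₃|²−|O₁|² = 0.0013
[-0.9198 0.5310 0.0000]·P = 0.0000;  [-0.9228 -0.5363 0.0343]·P = 0.0013
det = 0.9833;  x = -0.0007+0.0185z,  y = -0.0012+0.0321z
sphere 1 gives Az²+Bz+C=0 with A=1.0014, B=0.0403, C=-0.1549;  B²−4AC=0.6221;  roots -0.4139, 0.3737;  negative root z = -0.4139
x = -0.0084, y = -0.0145

(-0.0084, -0.0145, -0.4139)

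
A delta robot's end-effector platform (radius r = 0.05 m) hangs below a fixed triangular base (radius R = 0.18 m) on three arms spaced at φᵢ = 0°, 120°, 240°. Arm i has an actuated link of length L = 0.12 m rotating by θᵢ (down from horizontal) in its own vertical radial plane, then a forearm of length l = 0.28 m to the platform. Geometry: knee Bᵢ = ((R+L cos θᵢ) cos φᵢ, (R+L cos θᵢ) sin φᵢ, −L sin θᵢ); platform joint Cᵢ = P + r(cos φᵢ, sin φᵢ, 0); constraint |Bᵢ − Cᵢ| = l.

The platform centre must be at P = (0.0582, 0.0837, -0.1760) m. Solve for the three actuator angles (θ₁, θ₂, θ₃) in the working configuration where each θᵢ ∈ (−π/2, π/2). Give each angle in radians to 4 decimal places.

θ₁ = -0.0876, θ₂ = 0.0876, θ₃ = 1.2217

φ1=0.0° → target in arm frame (0.0582, 0.0837)
  A=0.0718, B=-0.1760, C=(l²−L²−A²−y'²−z²)/(2L)=0.0869
  θ1 = atan2(B,A) + arccos(C/0.1901) = -0.0876
rotate P by −φ2: (0.0434, -0.0923, -0.1760)
  e−x'=0.0866;  (l²−L²−(e−x')²−y'²−z²)/2L = 0.0709
  θ2 = atan2(B,A) + arccos(C/0.1962) = 0.0876
rotate P by −φ3: (-0.1016, 0.0086, -0.1760)
  A cos θ + B sin θ = C:  0.2316·cos θ + -0.1760·sin θ = -0.0862
  γ=atan2(-0.1760,0.2316)=-0.6499;  ψ=arccos(-0.2963)=1.8716;  θ3=γ+ψ≈1.2217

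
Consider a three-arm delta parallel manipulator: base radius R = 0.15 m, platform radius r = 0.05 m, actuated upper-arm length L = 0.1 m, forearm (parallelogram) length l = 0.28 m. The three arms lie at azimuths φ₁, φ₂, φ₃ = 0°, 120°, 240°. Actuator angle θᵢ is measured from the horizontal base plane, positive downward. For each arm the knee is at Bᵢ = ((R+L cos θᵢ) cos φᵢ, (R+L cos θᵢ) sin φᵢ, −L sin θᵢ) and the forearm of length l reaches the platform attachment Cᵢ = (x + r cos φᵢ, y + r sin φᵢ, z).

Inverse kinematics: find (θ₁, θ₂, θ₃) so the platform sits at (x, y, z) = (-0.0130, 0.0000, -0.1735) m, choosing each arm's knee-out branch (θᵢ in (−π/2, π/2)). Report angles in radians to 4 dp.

arm 1 (φ=0.0°): x'=-0.0130, y'=0.0000
  e−x'=0.1130;  (l²−L²−(e−x')²−y'²−z²)/2L = 0.1276
  √(A²+B²)=0.2071;  θ1 = -0.9935+0.9065 ≈ -0.0870
rotate P by −φ2: (0.0065, 0.0113, -0.1735)
  e−x'=0.0935;  (l²−L²−(e−x')²−y'²−z²)/2L = 0.1471
  γ=atan2(-0.1735,0.0935)=-1.0765;  ψ=arccos(0.7466)=0.7279;  θ2=γ+ψ≈-0.3486
rotate P by −φ3: (0.0065, -0.0113, -0.1735)
  A=0.0935, B=-0.1735, C=(l²−L²−A²−y'²−z²)/(2L)=0.1471
  √(A²+B²)=0.1971;  θ3 = -1.0765+0.7279 ≈ -0.3486

θ₁ = -0.0870, θ₂ = -0.3486, θ₃ = -0.3486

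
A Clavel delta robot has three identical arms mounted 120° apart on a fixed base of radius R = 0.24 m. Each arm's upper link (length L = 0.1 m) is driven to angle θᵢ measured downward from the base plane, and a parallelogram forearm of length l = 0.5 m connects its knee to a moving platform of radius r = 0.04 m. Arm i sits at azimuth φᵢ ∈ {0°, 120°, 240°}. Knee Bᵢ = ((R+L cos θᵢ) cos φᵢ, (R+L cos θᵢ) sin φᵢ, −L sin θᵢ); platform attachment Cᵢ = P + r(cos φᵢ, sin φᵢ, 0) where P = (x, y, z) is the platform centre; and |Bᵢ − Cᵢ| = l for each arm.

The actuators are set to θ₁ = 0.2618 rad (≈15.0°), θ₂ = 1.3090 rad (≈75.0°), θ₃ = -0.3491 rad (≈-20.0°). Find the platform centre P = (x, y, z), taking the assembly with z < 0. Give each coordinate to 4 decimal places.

arm 1 at φ=0.0°: ρ1 = 0.2966;  centre 1 = (0.2966, 0.0000, -0.0259)
arm 2 at φ=120.0°: ρ2 = 0.2259;  centre 2 = (-0.1129, 0.1956, -0.0966)
centre 3 = (0.2940·cos240.0°, 0.2940·sin240.0°, 0.0342) = (-0.1470, -0.2546, 0.0342)
subtract pairs → two planes through P
[-0.8191 0.3912 -0.1414]·P = -0.0283;  [-0.8872 -0.5092 0.1202]·P = -0.0010
det = 0.7641;  x = 0.0194+-0.0327z,  y = -0.0317+0.2930z
into |P−centre ₁|² = l²: 1.0869z² + 0.0513z + -0.1715 = 0;  Δ = 0.7482;  z = -0.4215 or 0.3743 → z<0 root = -0.4215
x = 0.0332, y = -0.1552

(0.0332, -0.1552, -0.4215)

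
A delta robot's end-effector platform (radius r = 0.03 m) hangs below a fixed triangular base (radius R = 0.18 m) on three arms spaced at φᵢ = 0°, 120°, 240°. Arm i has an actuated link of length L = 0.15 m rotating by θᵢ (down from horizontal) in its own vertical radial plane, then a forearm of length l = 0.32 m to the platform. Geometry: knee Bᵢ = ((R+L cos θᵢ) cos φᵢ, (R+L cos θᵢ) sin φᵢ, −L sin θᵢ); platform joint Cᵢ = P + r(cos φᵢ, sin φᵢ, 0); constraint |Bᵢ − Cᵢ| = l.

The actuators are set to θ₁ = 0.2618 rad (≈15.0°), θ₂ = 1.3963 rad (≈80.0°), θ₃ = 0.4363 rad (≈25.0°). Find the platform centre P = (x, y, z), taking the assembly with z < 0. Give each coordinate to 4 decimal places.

arm 1 at φ=0.0°: ρ1 = 0.2949;  O1 = (0.2949, 0.0000, -0.0388)
φ2=120.0°: virtual centre (-0.0880, 0.1525, -0.1477), radius l
arm 3 at φ=240.0°: ρ3 = 0.2859;  O3 = (-0.1430, -0.2476, -0.0634)
eliminate P² terms by subtracting sphere 1 from 2 and 3
plane₁₂: -0.7658x+0.3049y+-0.2178z = -0.0357
Cramer: x(z) = 0.0286-0.1901z;  y(z) = -0.0451+0.2369z
sphere 1 gives Az²+Bz+C=0 with A=1.0922, B=0.1575, C=-0.0279;  B²−4AC=0.1469;  roots -0.2475, 0.1033;  negative root z = -0.2475
x = 0.0756, y = -0.1038

(0.0756, -0.1038, -0.2475)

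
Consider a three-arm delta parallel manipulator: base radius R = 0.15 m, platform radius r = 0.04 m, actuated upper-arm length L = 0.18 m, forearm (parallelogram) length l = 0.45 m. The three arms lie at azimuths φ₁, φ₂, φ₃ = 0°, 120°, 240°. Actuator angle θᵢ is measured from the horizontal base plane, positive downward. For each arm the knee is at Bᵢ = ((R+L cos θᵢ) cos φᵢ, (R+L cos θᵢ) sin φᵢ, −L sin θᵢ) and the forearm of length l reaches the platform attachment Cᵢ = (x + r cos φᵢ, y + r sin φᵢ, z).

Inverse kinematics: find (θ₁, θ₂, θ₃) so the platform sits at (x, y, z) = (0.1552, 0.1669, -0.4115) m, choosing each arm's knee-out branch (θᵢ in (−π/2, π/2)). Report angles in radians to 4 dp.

rotate P by −φ1: (0.1552, 0.1669, -0.4115)
  e−x'=-0.0452;  (l²−L²−(e−x')²−y'²−z²)/2L = -0.0809
  √(A²+B²)=0.4140;  θ1 = -1.6802+1.7675 ≈ 0.0873
rotate P by −φ2: (0.0669, -0.2179, -0.4115)
  A=0.0431, B=-0.4115, C=(l²−L²−A²−y'²−z²)/(2L)=-0.1349
  θ2 = atan2(B,A) + arccos(C/0.4137) = 0.4363
φ3=240.0° → target in arm frame (-0.2221, 0.0510)
  A=0.3321, B=-0.4115, C=(l²−L²−A²−y'²−z²)/(2L)=-0.3115
  θ3 = atan2(B,A) + arccos(C/0.5288) = 1.3090

θ₁ = 0.0873, θ₂ = 0.4363, θ₃ = 1.3090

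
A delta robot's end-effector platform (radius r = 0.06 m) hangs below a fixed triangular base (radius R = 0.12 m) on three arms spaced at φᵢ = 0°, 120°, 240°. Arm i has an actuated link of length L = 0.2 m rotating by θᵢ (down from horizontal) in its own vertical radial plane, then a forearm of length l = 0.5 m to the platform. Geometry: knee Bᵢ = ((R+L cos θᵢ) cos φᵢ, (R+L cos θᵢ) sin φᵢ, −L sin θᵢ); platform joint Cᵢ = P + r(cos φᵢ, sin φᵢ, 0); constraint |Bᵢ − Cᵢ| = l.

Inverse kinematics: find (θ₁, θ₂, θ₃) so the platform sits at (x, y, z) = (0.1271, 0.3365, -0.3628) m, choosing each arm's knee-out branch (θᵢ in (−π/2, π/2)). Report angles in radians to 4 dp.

θ₁ = 0.0871, θ₂ = -0.2620, θ₃ = 1.3090

φ1=0.0° → target in arm frame (0.1271, 0.3365)
  A cos θ + B sin θ = C:  -0.0671·cos θ + -0.3628·sin θ = -0.0984
  θ1 = atan2(B,A) + arccos(C/0.3690) = 0.0871
arm 2 (φ=120.0°): x'=0.2279, y'=-0.2783
  A=-0.1679, B=-0.3628, C=(l²−L²−A²−y'²−z²)/(2L)=-0.0682
  √(A²+B²)=0.3998;  θ2 = -2.0042+1.7422 ≈ -0.2620
rotate P by −φ3: (-0.3550, -0.0582, -0.3628)
  A cos θ + B sin θ = C:  0.4150·cos θ + -0.3628·sin θ = -0.2430
  √(A²+B²)=0.5512;  θ3 = -0.7184+2.0274 ≈ 1.3090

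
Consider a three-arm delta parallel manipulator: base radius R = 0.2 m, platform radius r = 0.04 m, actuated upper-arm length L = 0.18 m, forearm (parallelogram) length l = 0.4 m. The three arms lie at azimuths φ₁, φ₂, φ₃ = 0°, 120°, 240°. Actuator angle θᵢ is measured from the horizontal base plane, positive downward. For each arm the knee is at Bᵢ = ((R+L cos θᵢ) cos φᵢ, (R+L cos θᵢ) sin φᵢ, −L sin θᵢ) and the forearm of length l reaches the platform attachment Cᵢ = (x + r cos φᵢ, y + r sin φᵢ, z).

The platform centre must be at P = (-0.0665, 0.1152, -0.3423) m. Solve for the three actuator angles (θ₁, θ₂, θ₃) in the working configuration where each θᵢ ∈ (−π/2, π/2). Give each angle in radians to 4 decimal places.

θ₁ = 0.9597, θ₂ = 0.0001, θ₃ = 0.9598

φ1=0.0° → target in arm frame (-0.0665, 0.1152)
  A cos θ + B sin θ = C:  0.2265·cos θ + -0.3423·sin θ = -0.1504
  √(A²+B²)=0.4105;  θ1 = -0.9862+1.9459 ≈ 0.9597
φ2=120.0° → target in arm frame (0.1330, 0.0000)
  e−x'=0.0270;  (l²−L²−(e−x')²−y'²−z²)/2L = 0.0270
  √(A²+B²)=0.3434;  θ2 = -1.4921+1.4922 ≈ 0.0001
φ3=240.0° → target in arm frame (-0.0665, -0.1152)
  A cos θ + B sin θ = C:  0.2265·cos θ + -0.3423·sin θ = -0.1504
  θ3 = atan2(B,A) + arccos(C/0.4105) = 0.9598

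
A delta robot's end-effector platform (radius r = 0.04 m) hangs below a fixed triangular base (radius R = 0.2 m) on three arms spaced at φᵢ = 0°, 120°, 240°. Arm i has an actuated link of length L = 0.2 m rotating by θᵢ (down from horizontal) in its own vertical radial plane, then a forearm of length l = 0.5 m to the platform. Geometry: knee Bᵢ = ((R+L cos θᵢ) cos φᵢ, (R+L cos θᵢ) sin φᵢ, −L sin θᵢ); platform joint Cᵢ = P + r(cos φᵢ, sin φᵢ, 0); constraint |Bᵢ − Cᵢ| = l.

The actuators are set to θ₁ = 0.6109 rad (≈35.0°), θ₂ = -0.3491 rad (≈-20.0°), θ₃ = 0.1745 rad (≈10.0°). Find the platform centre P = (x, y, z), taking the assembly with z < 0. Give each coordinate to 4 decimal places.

(-0.1054, 0.0599, -0.3641)

arm 1 at φ=0.0°: ρ1 = 0.3238;  centre 1 = (0.3238, 0.0000, -0.1147)
centre 2 = (0.3479·cos120.0°, 0.3479·sin120.0°, 0.0684) = (-0.1740, 0.3013, 0.0684)
centre 3 = (0.3570·cos240.0°, 0.3570·sin240.0°, -0.0347) = (-0.1785, -0.3091, -0.0347)
eliminate P² terms by subtracting sphere 1 from 2 and 3
plane₁₂: -0.9956x+0.6026y+0.3663z = 0.0077
det = 1.2210;  x = -0.0091+0.2644z,  y = -0.0023+-0.1709z
sphere 1 gives Az²+Bz+C=0 with A=1.0991, B=0.0541, C=-0.1260;  B²−4AC=0.5567;  roots -0.3641, 0.3148;  negative root z = -0.3641
x = -0.1054, y = 0.0599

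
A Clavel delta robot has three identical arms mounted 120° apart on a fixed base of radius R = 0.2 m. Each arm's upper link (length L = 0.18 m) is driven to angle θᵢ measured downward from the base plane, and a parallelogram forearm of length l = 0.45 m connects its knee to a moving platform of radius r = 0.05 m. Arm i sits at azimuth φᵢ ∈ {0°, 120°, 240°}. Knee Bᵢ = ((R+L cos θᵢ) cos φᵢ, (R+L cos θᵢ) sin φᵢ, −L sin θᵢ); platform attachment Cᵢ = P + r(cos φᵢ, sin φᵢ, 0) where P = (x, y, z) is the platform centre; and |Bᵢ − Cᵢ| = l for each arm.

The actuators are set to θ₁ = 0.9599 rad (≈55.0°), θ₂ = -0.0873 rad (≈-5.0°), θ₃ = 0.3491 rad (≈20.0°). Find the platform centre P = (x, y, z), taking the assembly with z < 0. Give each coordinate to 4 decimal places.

φ1=0.0°: virtual centre (0.2532, 0.0000, -0.1474), radius l
arm 2 at φ=120.0°: ρ2 = 0.3293;  S2 = (-0.1647, 0.2852, 0.0157)
φ3=240.0°: virtual centre (-0.1596, -0.2764, -0.0616), radius l
subtract pairs → two planes through P
linear system: -0.8358x+0.5704y = 0.0228−0.3263z; -0.8256x+-0.5528y = 0.0198−0.1717z
Cramer: x(z) = -0.0256+0.2983z;  y(z) = 0.0025-0.1349z
into |P−S₁|² = l²: 1.1072z² + 0.1278z + -0.1030 = 0;  Δ = 0.4725;  z = -0.3681 or 0.2527 → z<0 root = -0.3681
x = -0.1354, y = 0.0521

(-0.1354, 0.0521, -0.3681)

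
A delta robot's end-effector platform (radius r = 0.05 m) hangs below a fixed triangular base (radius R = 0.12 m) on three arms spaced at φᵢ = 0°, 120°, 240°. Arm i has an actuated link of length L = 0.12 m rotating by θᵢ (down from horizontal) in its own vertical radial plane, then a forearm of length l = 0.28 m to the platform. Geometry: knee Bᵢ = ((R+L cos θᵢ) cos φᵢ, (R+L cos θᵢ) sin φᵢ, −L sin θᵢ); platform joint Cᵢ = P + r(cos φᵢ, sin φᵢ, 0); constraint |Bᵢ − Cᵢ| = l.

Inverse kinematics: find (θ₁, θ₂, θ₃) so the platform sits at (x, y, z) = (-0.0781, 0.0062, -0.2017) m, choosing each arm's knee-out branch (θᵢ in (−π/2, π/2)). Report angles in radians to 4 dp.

θ₁ = 0.6110, θ₂ = -0.2627, θ₃ = -0.1746

φ1=0.0° → target in arm frame (-0.0781, 0.0062)
  A=0.1481, B=-0.2017, C=(l²−L²−A²−y'²−z²)/(2L)=0.0056
  γ=atan2(-0.2017,0.1481)=-0.9374;  ψ=arccos(0.0224)=1.5484;  θ1=γ+ψ≈0.6110
arm 2 (φ=120.0°): x'=0.0444, y'=0.0645
  A cos θ + B sin θ = C:  0.0256·cos θ + -0.2017·sin θ = 0.0771
  γ=atan2(-0.2017,0.0256)=-1.4446;  ψ=arccos(0.3791)=1.1820;  θ2=γ+ψ≈-0.2627
rotate P by −φ3: (0.0337, -0.0707, -0.2017)
  A cos θ + B sin θ = C:  0.0363·cos θ + -0.2017·sin θ = 0.0708
  θ3 = atan2(B,A) + arccos(C/0.2049) = -0.1746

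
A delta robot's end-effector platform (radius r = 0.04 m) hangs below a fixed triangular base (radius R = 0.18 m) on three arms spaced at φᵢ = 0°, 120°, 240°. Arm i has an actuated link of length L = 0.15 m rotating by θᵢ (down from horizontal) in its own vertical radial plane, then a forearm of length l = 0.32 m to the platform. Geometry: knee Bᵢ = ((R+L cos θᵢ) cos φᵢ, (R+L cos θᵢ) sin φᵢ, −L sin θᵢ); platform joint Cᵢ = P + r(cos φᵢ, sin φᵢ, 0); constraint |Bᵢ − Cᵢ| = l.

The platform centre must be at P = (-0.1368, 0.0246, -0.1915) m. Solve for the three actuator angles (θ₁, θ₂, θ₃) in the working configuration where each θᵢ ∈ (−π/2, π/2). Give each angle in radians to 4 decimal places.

arm 1 (φ=0.0°): x'=-0.1368, y'=0.0246
  e−x'=0.2768;  (l²−L²−(e−x')²−y'²−z²)/2L = -0.1133
  γ=atan2(-0.1915,0.2768)=-0.6052;  ψ=arccos(-0.3367)=1.9142;  θ1=γ+ψ≈1.3090
rotate P by −φ2: (0.0897, 0.1062, -0.1915)
  A cos θ + B sin θ = C:  0.0503·cos θ + -0.1915·sin θ = 0.0981
  √(A²+B²)=0.1980;  θ2 = -1.3140+1.0525 ≈ -0.2614
arm 3 (φ=240.0°): x'=0.0471, y'=-0.1308
  A=0.0929, B=-0.1915, C=(l²−L²−A²−y'²−z²)/(2L)=0.0583
  θ3 = atan2(B,A) + arccos(C/0.2128) = 0.1742

θ₁ = 1.3090, θ₂ = -0.2614, θ₃ = 0.1742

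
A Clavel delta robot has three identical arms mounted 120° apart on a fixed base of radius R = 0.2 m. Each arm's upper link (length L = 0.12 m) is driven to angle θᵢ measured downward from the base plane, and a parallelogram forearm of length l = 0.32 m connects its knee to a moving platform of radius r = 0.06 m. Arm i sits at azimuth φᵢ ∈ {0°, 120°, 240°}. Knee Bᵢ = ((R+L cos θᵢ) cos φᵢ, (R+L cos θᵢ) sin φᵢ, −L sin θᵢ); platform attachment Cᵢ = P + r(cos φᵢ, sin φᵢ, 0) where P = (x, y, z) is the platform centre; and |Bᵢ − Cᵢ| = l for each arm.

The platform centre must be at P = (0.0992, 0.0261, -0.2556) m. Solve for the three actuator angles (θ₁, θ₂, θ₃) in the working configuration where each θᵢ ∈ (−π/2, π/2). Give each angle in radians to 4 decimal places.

φ1=0.0° → target in arm frame (0.0992, 0.0261)
  e−x'=0.0408;  (l²−L²−(e−x')²−y'²−z²)/2L = 0.0847
  γ=atan2(-0.2556,0.0408)=-1.4125;  ψ=arccos(0.3272)=1.2375;  θ1=γ+ψ≈-0.1750
rotate P by −φ2: (-0.0270, -0.0990, -0.2556)
  e−x'=0.1670;  (l²−L²−(e−x')²−y'²−z²)/2L = -0.0626
  θ2 = atan2(B,A) + arccos(C/0.3053) = 0.7851
φ3=240.0° → target in arm frame (-0.0722, 0.0729)
  A cos θ + B sin θ = C:  0.2122·cos θ + -0.2556·sin θ = -0.1153
  θ3 = atan2(B,A) + arccos(C/0.3322) = 1.0473

θ₁ = -0.1750, θ₂ = 0.7851, θ₃ = 1.0473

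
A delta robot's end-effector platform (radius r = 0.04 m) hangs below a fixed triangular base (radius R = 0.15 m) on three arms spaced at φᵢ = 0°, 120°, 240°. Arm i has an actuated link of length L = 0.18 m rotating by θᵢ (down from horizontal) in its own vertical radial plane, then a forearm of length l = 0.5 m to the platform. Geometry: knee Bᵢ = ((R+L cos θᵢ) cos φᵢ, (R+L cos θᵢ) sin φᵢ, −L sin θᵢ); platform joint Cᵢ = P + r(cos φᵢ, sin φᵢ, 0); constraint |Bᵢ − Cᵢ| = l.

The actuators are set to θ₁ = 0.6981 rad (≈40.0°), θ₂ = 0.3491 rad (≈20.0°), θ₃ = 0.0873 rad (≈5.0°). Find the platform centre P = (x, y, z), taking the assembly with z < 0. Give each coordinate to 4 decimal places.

(-0.1025, -0.0450, -0.4695)

S1 = (0.2479·cos0.0°, 0.2479·sin0.0°, -0.1157) = (0.2479, 0.0000, -0.1157)
arm 2 at φ=120.0°: (R−r)+L cos θ2 = 0.2791;  S2 = (-0.1396, 0.2417, -0.0616)
S3 = (0.2893·cos240.0°, 0.2893·sin240.0°, -0.0157) = (-0.1447, -0.2506, -0.0157)
eliminate P² terms by subtracting sphere 1 from 2 and 3
linear system: -0.7749x+0.4835y = 0.0069−0.1083z; -0.7851x+-0.5011y = 0.0091−0.2000z
det = 0.7679;  x = -0.0102+0.1966z,  y = -0.0022+0.0912z
quadratic in z: (1.0469)z²+(0.1295)z+(-0.1700)=0, √Δ=0.8536 → z ∈ {-0.4695, 0.3458}; z = -0.4695 (taking z<0)
x = -0.1025, y = -0.0450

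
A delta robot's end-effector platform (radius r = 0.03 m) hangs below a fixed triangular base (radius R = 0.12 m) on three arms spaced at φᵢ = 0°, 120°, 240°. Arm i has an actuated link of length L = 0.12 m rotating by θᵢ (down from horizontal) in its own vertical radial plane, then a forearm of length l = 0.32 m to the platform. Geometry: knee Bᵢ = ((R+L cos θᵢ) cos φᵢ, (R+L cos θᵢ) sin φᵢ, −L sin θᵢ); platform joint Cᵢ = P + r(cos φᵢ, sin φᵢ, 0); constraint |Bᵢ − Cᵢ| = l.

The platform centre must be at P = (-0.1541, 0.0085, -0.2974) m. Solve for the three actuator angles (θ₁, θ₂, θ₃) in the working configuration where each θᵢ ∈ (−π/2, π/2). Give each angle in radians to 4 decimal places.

arm 1 (φ=0.0°): x'=-0.1541, y'=0.0085
  A cos θ + B sin θ = C:  0.2441·cos θ + -0.2974·sin θ = -0.2504
  θ1 = atan2(B,A) + arccos(C/0.3847) = 1.3961
rotate P by −φ2: (0.0844, 0.1292, -0.2974)
  A cos θ + B sin θ = C:  0.0056·cos θ + -0.2974·sin θ = -0.0715
  θ2 = atan2(B,A) + arccos(C/0.2975) = 0.2617
arm 3 (φ=240.0°): x'=0.0697, y'=-0.1377
  e−x'=0.0203;  (l²−L²−(e−x')²−y'²−z²)/2L = -0.0826
  θ3 = atan2(B,A) + arccos(C/0.2981) = 0.3489

θ₁ = 1.3961, θ₂ = 0.2617, θ₃ = 0.3489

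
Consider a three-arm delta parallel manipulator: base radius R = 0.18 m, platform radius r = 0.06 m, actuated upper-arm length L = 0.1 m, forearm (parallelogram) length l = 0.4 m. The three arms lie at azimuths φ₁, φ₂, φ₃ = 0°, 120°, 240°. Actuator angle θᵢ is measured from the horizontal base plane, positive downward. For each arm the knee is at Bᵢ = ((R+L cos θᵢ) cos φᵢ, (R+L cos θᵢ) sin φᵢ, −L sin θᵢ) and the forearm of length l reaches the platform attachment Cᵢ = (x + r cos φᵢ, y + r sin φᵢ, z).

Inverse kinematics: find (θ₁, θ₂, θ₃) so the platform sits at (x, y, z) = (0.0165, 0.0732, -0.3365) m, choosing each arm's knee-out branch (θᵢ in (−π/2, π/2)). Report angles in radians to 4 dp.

θ₁ = 0.0000, θ₂ = -0.2622, θ₃ = 0.5236

arm 1 (φ=0.0°): x'=0.0165, y'=0.0732
  A cos θ + B sin θ = C:  0.1035·cos θ + -0.3365·sin θ = 0.1035
  θ1 = atan2(B,A) + arccos(C/0.3521) = 0.0000
rotate P by −φ2: (0.0551, -0.0509, -0.3365)
  A cos θ + B sin θ = C:  0.0649·cos θ + -0.3365·sin θ = 0.1499
  θ2 = atan2(B,A) + arccos(C/0.3427) = -0.2622
φ3=240.0° → target in arm frame (-0.0716, -0.0223)
  A cos θ + B sin θ = C:  0.1916·cos θ + -0.3365·sin θ = -0.0023
  γ=atan2(-0.3365,0.1916)=-1.0531;  ψ=arccos(-0.0059)=1.5767;  θ3=γ+ψ≈0.5236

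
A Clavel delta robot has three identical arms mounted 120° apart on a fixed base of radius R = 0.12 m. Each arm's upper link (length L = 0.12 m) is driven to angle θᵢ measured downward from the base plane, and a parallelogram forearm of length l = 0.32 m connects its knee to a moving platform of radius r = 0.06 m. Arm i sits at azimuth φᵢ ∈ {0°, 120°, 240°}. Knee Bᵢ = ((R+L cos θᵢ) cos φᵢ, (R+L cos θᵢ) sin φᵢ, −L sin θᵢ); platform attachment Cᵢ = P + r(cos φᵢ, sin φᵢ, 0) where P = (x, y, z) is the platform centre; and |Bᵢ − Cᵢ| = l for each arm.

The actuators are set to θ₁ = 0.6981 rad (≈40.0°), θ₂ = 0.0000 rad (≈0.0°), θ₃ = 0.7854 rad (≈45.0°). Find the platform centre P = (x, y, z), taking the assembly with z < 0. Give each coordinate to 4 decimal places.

(-0.0426, 0.0987, -0.3113)

φ1=0.0°: virtual centre (0.1519, 0.0000, -0.0771), radius l
φ2=120.0°: virtual centre (-0.0900, 0.1559, 0.0000), radius l
φ3=240.0°: virtual centre (-0.0724, -0.1254, -0.0849), radius l
|O₂|²−|O₁|² = 0.0034;  |O₃|²−|O₁|² = -0.0008
[-0.4839 0.3118 0.1543]·P = 0.0034;  [-0.4487 -0.2509 -0.0154]·P = -0.0008
Cramer: x(z) = -0.0022+0.1297z;  y(z) = 0.0074-0.2935z
sphere 1 gives Az²+Bz+C=0 with A=1.1030, B=0.1100, C=-0.0726;  B²−4AC=0.3325;  roots -0.3113, 0.2116;  negative root z = -0.3113
x = -0.0426, y = 0.0987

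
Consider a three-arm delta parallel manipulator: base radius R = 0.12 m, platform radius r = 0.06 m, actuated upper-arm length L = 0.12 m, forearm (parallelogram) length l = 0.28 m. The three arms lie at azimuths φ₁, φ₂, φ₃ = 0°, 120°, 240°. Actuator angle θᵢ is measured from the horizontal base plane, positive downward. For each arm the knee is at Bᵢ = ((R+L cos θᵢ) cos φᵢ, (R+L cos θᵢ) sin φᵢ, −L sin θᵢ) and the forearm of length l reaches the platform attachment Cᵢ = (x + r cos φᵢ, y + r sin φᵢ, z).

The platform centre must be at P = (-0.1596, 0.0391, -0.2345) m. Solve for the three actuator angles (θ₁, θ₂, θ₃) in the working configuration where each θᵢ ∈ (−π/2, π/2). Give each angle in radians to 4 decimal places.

θ₁ = 1.3093, θ₂ = -0.0868, θ₃ = 0.3491

φ1=0.0° → target in arm frame (-0.1596, 0.0391)
  A cos θ + B sin θ = C:  0.2196·cos θ + -0.2345·sin θ = -0.1698
  θ1 = atan2(B,A) + arccos(C/0.3213) = 1.3093
rotate P by −φ2: (0.1137, 0.1187, -0.2345)
  A cos θ + B sin θ = C:  -0.0537·cos θ + -0.2345·sin θ = -0.0331
  γ=atan2(-0.2345,-0.0537)=-1.7958;  ψ=arccos(-0.1377)=1.7090;  θ2=γ+ψ≈-0.0868
φ3=240.0° → target in arm frame (0.0459, -0.1578)
  e−x'=0.0141;  (l²−L²−(e−x')²−y'²−z²)/2L = -0.0670
  θ3 = atan2(B,A) + arccos(C/0.2349) = 0.3491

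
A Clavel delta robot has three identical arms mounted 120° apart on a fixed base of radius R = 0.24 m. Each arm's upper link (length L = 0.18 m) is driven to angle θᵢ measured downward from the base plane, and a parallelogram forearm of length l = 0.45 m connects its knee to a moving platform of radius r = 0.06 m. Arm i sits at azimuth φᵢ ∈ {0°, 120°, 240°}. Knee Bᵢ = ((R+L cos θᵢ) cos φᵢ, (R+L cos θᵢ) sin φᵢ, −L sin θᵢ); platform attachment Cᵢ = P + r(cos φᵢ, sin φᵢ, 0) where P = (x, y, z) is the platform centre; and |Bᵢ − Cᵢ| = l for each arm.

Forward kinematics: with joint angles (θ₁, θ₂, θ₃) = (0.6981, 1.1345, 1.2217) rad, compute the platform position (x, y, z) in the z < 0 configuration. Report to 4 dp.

(0.0854, 0.0145, -0.5007)

centre 1 = (0.3179·cos0.0°, 0.3179·sin0.0°, -0.1157) = (0.3179, 0.0000, -0.1157)
arm 2 at φ=120.0°: (R−r)+L cos θ2 = 0.2561;  centre 2 = (-0.1280, 0.2218, -0.1631)
centre 3 = (0.2416·cos240.0°, 0.2416·sin240.0°, -0.1691) = (-0.1208, -0.2092, -0.1691)
|centre ₂|²−|centre ₁|² = -0.0223;  |centre ₃|²−|centre ₁|² = -0.0275
linear system: -0.8918x+0.4435y = -0.0223−-0.0949z; -0.8774x+-0.4184y = -0.0275−-0.1069z
Cramer: x(z) = 0.0282-0.1143z;  y(z) = 0.0065-0.0159z
into |P−centre ₁|² = l²: 1.0133z² + 0.2974z + -0.1052 = 0;  Δ = 0.5147;  z = -0.5007 or 0.2072 → z<0 root = -0.5007
x = 0.0854, y = 0.0145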